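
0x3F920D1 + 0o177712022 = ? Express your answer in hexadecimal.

0x5F8B4E3

0o177712022 = 0x1FF9412 in hexadecimal.
Add column by column in base 16, right to left:
  1+2 = 3
  D+1 = E
  0+4 = 4
  2+9 = B
  9+F = 8 carry 1
  F+F+1 = F carry 1
  3+1+1 = 5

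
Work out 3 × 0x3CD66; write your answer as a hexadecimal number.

0xB6832

Multiply each base-16 digit by 3, carrying:
  6×3 = 18 → write 2 carry 1
  6×3+1 = 19 → write 3 carry 1
  D×3+1 = 40 → write 8 carry 2
  C×3+2 = 38 → write 6 carry 2
  3×3+2 = 11 → write B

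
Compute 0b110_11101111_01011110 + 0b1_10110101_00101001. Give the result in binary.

0b10001010010010000111

Add column by column in base 2, right to left:
  0+1 = 1
  1+0 = 1
  1+0 = 1
  1+1 = 0 carry 1
  1+0+1 = 0 carry 1
  0+1+1 = 0 carry 1
  1+0+1 = 0 carry 1
  0+0+1 = 1
  1+1 = 0 carry 1
  1+0+1 = 0 carry 1
  1+1+1 = 1 carry 1
  1+0+1 = 0 carry 1
  0+1+1 = 0 carry 1
  1+1+1 = 1 carry 1
  1+0+1 = 0 carry 1
  1+1+1 = 1 carry 1
  0+1+1 = 0 carry 1
  1+0+1 = 0 carry 1
  1+0+1 = 0 carry 1
  final carry 1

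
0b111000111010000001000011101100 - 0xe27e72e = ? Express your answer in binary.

0b101010110000000010100110111110

0xe27e72e = 0b1110001001111110011100101110 in binary.
Subtract column by column in base 2:
  0-0 → 0
  0-1 → 1 (borrow)
  1-1-1 → 1 (borrow)
  1-1-1 → 1 (borrow)
  0-0-1 → 1 (borrow)
  1-1-1 → 1 (borrow)
  1-0-1 → 0
  1-0 → 1
  0-1 → 1 (borrow)
  0-1-1 → 0 (borrow)
  0-1-1 → 0 (borrow)
  0-0-1 → 1 (borrow)
  1-0-1 → 0
  0-1 → 1 (borrow)
  0-1-1 → 0 (borrow)
  0-1-1 → 0 (borrow)
  0-1-1 → 0 (borrow)
  0-1-1 → 0 (borrow)
  0-1-1 → 0 (borrow)
  1-0-1 → 0
  0-0 → 0
  1-1 → 0
  1-0 → 1
  1-0 → 1
  0-0 → 0
  0-1 → 1 (borrow)
  0-1-1 → 0 (borrow)
  1-1-1 → 1 (borrow)
  1-0-1 → 0
  1-0 → 1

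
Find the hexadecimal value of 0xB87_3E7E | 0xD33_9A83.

OR each hex digit independently (no carries):
  B|D=F, 8|3=B, 7|3=7, 3|9=B, E|A=E, 7|8=F, E|3=F

0xFB7BEFF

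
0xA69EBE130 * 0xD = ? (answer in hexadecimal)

Multiply each base-16 digit by 13, carrying:
  0×13 = 0 → write 0
  3×13 = 39 → write 7 carry 2
  1×13+2 = 15 → write F
  E×13 = 182 → write 6 carry 11
  B×13+11 = 154 → write A carry 9
  E×13+9 = 191 → write F carry 11
  9×13+11 = 128 → write 0 carry 8
  6×13+8 = 86 → write 6 carry 5
  A×13+5 = 135 → write 7 carry 8
  remaining carry: 8

0x8760FA6F70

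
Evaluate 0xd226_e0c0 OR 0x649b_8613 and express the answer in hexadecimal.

OR each hex digit independently (no carries):
  d|6=f, 2|4=6, 2|9=b, 6|b=f, e|8=e, 0|6=6, c|1=d, 0|3=3

0xf6bfe6d3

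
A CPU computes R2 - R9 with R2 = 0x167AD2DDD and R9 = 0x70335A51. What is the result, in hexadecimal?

Subtract column by column in base 16:
  D-1 → C
  D-5 → 8
  D-A → 3
  2-5 → D (borrow)
  D-3-1 → 9
  A-3 → 7
  7-0 → 7
  6-7 → F (borrow)
  1-0-1 → 0

0xF779D38C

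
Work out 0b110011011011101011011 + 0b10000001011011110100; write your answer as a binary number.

Add column by column in base 2, right to left:
  1+0 = 1
  1+0 = 1
  0+1 = 1
  1+0 = 1
  1+1 = 0 carry 1
  0+1+1 = 0 carry 1
  1+1+1 = 1 carry 1
  0+1+1 = 0 carry 1
  1+0+1 = 0 carry 1
  1+1+1 = 1 carry 1
  1+1+1 = 1 carry 1
  0+0+1 = 1
  1+1 = 0 carry 1
  1+0+1 = 0 carry 1
  0+0+1 = 1
  1+0 = 1
  1+0 = 1
  0+0 = 0
  0+0 = 0
  1+1 = 0 carry 1
  1+0+1 = 0 carry 1
  final carry 1

0b1000011100111001001111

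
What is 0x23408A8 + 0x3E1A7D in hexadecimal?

0x2722325

Add column by column in base 16, right to left:
  8+D = 5 carry 1
  A+7+1 = 2 carry 1
  8+A+1 = 3 carry 1
  0+1+1 = 2
  4+E = 2 carry 1
  3+3+1 = 7
  2+0 = 2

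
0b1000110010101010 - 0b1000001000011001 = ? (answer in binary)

Subtract column by column in base 2:
  0-1 → 1 (borrow)
  1-0-1 → 0
  0-0 → 0
  1-1 → 0
  0-1 → 1 (borrow)
  1-0-1 → 0
  0-0 → 0
  1-0 → 1
  0-0 → 0
  0-1 → 1 (borrow)
  1-0-1 → 0
  1-0 → 1
  0-0 → 0
  0-0 → 0
  0-0 → 0
  1-1 → 0

0b101010010001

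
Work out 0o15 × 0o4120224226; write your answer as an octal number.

Multiply each base-8 digit by 13, carrying:
  6×13 = 78 → write 6 carry 9
  2×13+9 = 35 → write 3 carry 4
  2×13+4 = 30 → write 6 carry 3
  4×13+3 = 55 → write 7 carry 6
  2×13+6 = 32 → write 0 carry 4
  2×13+4 = 30 → write 6 carry 3
  0×13+3 = 3 → write 3
  2×13 = 26 → write 2 carry 3
  1×13+3 = 16 → write 0 carry 2
  4×13+2 = 54 → write 6 carry 6
  remaining carry: 6

0o66023607636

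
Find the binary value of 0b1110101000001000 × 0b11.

Multiply each base-2 digit by 3, carrying:
  0×3 = 0 → write 0
  0×3 = 0 → write 0
  0×3 = 0 → write 0
  1×3 = 3 → write 1 carry 1
  0×3+1 = 1 → write 1
  0×3 = 0 → write 0
  0×3 = 0 → write 0
  0×3 = 0 → write 0
  0×3 = 0 → write 0
  1×3 = 3 → write 1 carry 1
  0×3+1 = 1 → write 1
  1×3 = 3 → write 1 carry 1
  0×3+1 = 1 → write 1
  1×3 = 3 → write 1 carry 1
  1×3+1 = 4 → write 0 carry 2
  1×3+2 = 5 → write 1 carry 2
  remaining carry: 10

0b101011111000011000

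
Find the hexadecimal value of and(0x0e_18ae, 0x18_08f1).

AND each hex digit independently (no carries):
  0&1=0, e&8=8, 1&0=0, 8&8=8, a&f=a, e&1=0

0x0808a0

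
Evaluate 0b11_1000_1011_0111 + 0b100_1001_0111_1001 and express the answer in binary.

0b1000001000110000

Add column by column in base 2, right to left:
  1+1 = 0 carry 1
  1+0+1 = 0 carry 1
  1+0+1 = 0 carry 1
  0+1+1 = 0 carry 1
  1+1+1 = 1 carry 1
  1+1+1 = 1 carry 1
  0+1+1 = 0 carry 1
  1+0+1 = 0 carry 1
  0+1+1 = 0 carry 1
  0+0+1 = 1
  0+0 = 0
  1+1 = 0 carry 1
  1+0+1 = 0 carry 1
  1+0+1 = 0 carry 1
  0+1+1 = 0 carry 1
  final carry 1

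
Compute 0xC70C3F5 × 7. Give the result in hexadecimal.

0x57155BB3

Multiply each base-16 digit by 7, carrying:
  5×7 = 35 → write 3 carry 2
  F×7+2 = 107 → write B carry 6
  3×7+6 = 27 → write B carry 1
  C×7+1 = 85 → write 5 carry 5
  0×7+5 = 5 → write 5
  7×7 = 49 → write 1 carry 3
  C×7+3 = 87 → write 7 carry 5
  remaining carry: 5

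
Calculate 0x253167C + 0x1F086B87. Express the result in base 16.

0x215B8203

Add column by column in base 16, right to left:
  C+7 = 3 carry 1
  7+8+1 = 0 carry 1
  6+B+1 = 2 carry 1
  1+6+1 = 8
  3+8 = B
  5+0 = 5
  2+F = 1 carry 1
  0+1+1 = 2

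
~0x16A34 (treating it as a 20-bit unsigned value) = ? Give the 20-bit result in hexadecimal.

0xE95CB

Each hex digit d becomes F−d:
  1→E, 6→9, A→5, 3→C, 4→B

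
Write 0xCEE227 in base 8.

0o63561047

Expand each hex digit to 4 bits: C=1100 E=1110 E=1110 2=0010 2=0010 7=0111.
Group the bits in threes: 110 011 101 110 001 000 100 111 → 63561047.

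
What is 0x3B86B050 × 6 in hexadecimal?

0x1652821E0

Multiply each base-16 digit by 6, carrying:
  0×6 = 0 → write 0
  5×6 = 30 → write E carry 1
  0×6+1 = 1 → write 1
  B×6 = 66 → write 2 carry 4
  6×6+4 = 40 → write 8 carry 2
  8×6+2 = 50 → write 2 carry 3
  B×6+3 = 69 → write 5 carry 4
  3×6+4 = 22 → write 6 carry 1
  remaining carry: 1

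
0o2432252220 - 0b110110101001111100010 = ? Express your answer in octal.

0b110110101001111100010 = 0o6651742 in octal.
Subtract column by column in base 8:
  0-2 → 6 (borrow)
  2-4-1 → 5 (borrow)
  2-7-1 → 2 (borrow)
  2-1-1 → 0
  5-5 → 0
  2-6 → 4 (borrow)
  2-6-1 → 3 (borrow)
  3-0-1 → 2
  4-0 → 4
  2-0 → 2

0o2423400256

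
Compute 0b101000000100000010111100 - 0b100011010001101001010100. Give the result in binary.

0b100110010011001101000

Subtract column by column in base 2:
  0-0 → 0
  0-0 → 0
  1-1 → 0
  1-0 → 1
  1-1 → 0
  1-0 → 1
  0-1 → 1 (borrow)
  1-0-1 → 0
  0-0 → 0
  0-1 → 1 (borrow)
  0-0-1 → 1 (borrow)
  0-1-1 → 0 (borrow)
  0-1-1 → 0 (borrow)
  0-0-1 → 1 (borrow)
  1-0-1 → 0
  0-0 → 0
  0-1 → 1 (borrow)
  0-0-1 → 1 (borrow)
  0-1-1 → 0 (borrow)
  0-1-1 → 0 (borrow)
  0-0-1 → 1 (borrow)
  1-0-1 → 0
  0-0 → 0
  1-1 → 0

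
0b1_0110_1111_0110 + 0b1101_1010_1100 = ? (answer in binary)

Add column by column in base 2, right to left:
  0+0 = 0
  1+0 = 1
  1+1 = 0 carry 1
  0+1+1 = 0 carry 1
  1+0+1 = 0 carry 1
  1+1+1 = 1 carry 1
  1+0+1 = 0 carry 1
  1+1+1 = 1 carry 1
  0+1+1 = 0 carry 1
  1+0+1 = 0 carry 1
  1+1+1 = 1 carry 1
  0+1+1 = 0 carry 1
  1+0+1 = 0 carry 1
  final carry 1

0b10010010100010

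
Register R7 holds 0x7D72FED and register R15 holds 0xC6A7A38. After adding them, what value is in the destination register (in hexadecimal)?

0x1441AA25

Add column by column in base 16, right to left:
  D+8 = 5 carry 1
  E+3+1 = 2 carry 1
  F+A+1 = A carry 1
  2+7+1 = A
  7+A = 1 carry 1
  D+6+1 = 4 carry 1
  7+C+1 = 4 carry 1
  final carry 1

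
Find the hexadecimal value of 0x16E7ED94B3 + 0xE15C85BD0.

0x24FDB5F083

Add column by column in base 16, right to left:
  3+0 = 3
  B+D = 8 carry 1
  4+B+1 = 0 carry 1
  9+5+1 = F
  D+8 = 5 carry 1
  E+C+1 = B carry 1
  7+5+1 = D
  E+1 = F
  6+E = 4 carry 1
  1+0+1 = 2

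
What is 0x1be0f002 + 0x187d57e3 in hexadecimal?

Add column by column in base 16, right to left:
  2+3 = 5
  0+e = e
  0+7 = 7
  f+5 = 4 carry 1
  0+d+1 = e
  e+7 = 5 carry 1
  b+8+1 = 4 carry 1
  1+1+1 = 3

0x345e47e5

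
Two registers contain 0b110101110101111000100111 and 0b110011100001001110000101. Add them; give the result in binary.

Add column by column in base 2, right to left:
  1+1 = 0 carry 1
  1+0+1 = 0 carry 1
  1+1+1 = 1 carry 1
  0+0+1 = 1
  0+0 = 0
  1+0 = 1
  0+0 = 0
  0+1 = 1
  0+1 = 1
  1+1 = 0 carry 1
  1+0+1 = 0 carry 1
  1+0+1 = 0 carry 1
  1+1+1 = 1 carry 1
  0+0+1 = 1
  1+0 = 1
  0+0 = 0
  1+0 = 1
  1+1 = 0 carry 1
  1+1+1 = 1 carry 1
  0+1+1 = 0 carry 1
  1+0+1 = 0 carry 1
  0+0+1 = 1
  1+1 = 0 carry 1
  1+1+1 = 1 carry 1
  final carry 1

0b1101001010111000110101100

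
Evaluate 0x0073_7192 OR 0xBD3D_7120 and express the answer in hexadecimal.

OR each hex digit independently (no carries):
  0|B=B, 0|D=D, 7|3=7, 3|D=F, 7|7=7, 1|1=1, 9|2=B, 2|0=2

0xBD7F71B2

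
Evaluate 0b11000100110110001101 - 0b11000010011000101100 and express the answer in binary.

0b10011101100001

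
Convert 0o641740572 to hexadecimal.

0x687C17A

Each octal digit is 3 bits: 6=110 4=100 1=001 7=111 4=100 0=000 5=101 7=111 2=010.
Group the bits into nibbles: 0110 1000 0111 1100 0001 0111 1010 → 687C17A.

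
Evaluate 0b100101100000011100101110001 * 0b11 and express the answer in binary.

Multiply each base-2 digit by 3, carrying:
  1×3 = 3 → write 1 carry 1
  0×3+1 = 1 → write 1
  0×3 = 0 → write 0
  0×3 = 0 → write 0
  1×3 = 3 → write 1 carry 1
  1×3+1 = 4 → write 0 carry 2
  1×3+2 = 5 → write 1 carry 2
  0×3+2 = 2 → write 0 carry 1
  1×3+1 = 4 → write 0 carry 2
  0×3+2 = 2 → write 0 carry 1
  0×3+1 = 1 → write 1
  1×3 = 3 → write 1 carry 1
  1×3+1 = 4 → write 0 carry 2
  1×3+2 = 5 → write 1 carry 2
  0×3+2 = 2 → write 0 carry 1
  0×3+1 = 1 → write 1
  0×3 = 0 → write 0
  0×3 = 0 → write 0
  0×3 = 0 → write 0
  0×3 = 0 → write 0
  1×3 = 3 → write 1 carry 1
  1×3+1 = 4 → write 0 carry 2
  0×3+2 = 2 → write 0 carry 1
  1×3+1 = 4 → write 0 carry 2
  0×3+2 = 2 → write 0 carry 1
  0×3+1 = 1 → write 1
  1×3 = 3 → write 1 carry 1
  remaining carry: 1

0b1110000100001010110001010011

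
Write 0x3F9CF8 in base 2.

Expand each hex digit to 4 bits: 3=0011 F=1111 9=1001 C=1100 F=1111 8=1000.

0b1111111001110011111000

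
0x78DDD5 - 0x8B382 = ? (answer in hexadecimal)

Subtract column by column in base 16:
  5-2 → 3
  D-8 → 5
  D-3 → A
  D-B → 2
  8-8 → 0
  7-0 → 7

0x702A53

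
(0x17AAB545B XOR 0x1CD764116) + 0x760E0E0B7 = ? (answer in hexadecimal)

0x818BDF604

First 0x17AAB545B XOR 0x1CD764116 = 0x0B7DD154D.
Add column by column in base 16, right to left:
  D+7 = 4 carry 1
  4+B+1 = 0 carry 1
  5+0+1 = 6
  1+E = F
  D+0 = D
  D+E = B carry 1
  7+0+1 = 8
  B+6 = 1 carry 1
  0+7+1 = 8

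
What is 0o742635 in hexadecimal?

0x3C59D

Each octal digit is 3 bits: 7=111 4=100 2=010 6=110 3=011 5=101.
Group the bits into nibbles: 0011 1100 0101 1001 1101 → 3C59D.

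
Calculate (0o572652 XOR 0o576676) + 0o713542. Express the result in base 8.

0o717566

First 0o572652 XOR 0o576676 = 0o004024.
Add column by column in base 8, right to left:
  4+2 = 6
  2+4 = 6
  0+5 = 5
  4+3 = 7
  0+1 = 1
  0+7 = 7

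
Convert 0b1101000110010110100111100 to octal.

0o150626474

Group the bits in threes: 001 101 000 110 010 110 100 111 100 → 150626474.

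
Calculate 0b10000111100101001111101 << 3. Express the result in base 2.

Left shift by 3: append 3 zero bits.

0b10000111100101001111101000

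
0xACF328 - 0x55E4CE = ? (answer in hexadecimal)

0x570E5A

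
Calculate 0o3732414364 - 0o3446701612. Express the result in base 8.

0o263512552

Subtract column by column in base 8:
  4-2 → 2
  6-1 → 5
  3-6 → 5 (borrow)
  4-1-1 → 2
  1-0 → 1
  4-7 → 5 (borrow)
  2-6-1 → 3 (borrow)
  3-4-1 → 6 (borrow)
  7-4-1 → 2
  3-3 → 0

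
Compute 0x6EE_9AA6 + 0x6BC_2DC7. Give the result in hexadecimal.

0xDAAC86D

Add column by column in base 16, right to left:
  6+7 = D
  A+C = 6 carry 1
  A+D+1 = 8 carry 1
  9+2+1 = C
  E+C = A carry 1
  E+B+1 = A carry 1
  6+6+1 = D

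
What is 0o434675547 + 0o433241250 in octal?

0o1070137017

Add column by column in base 8, right to left:
  7+0 = 7
  4+5 = 1 carry 1
  5+2+1 = 0 carry 1
  5+1+1 = 7
  7+4 = 3 carry 1
  6+2+1 = 1 carry 1
  4+3+1 = 0 carry 1
  3+3+1 = 7
  4+4 = 0 carry 1
  final carry 1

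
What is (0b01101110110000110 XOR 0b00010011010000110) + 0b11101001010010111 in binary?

First 0b01101110110000110 XOR 0b00010011010000110 = 0b01111101100000000.
Add column by column in base 2, right to left:
  0+1 = 1
  0+1 = 1
  0+1 = 1
  0+0 = 0
  0+1 = 1
  0+0 = 0
  0+0 = 0
  0+1 = 1
  1+0 = 1
  1+1 = 0 carry 1
  0+0+1 = 1
  1+0 = 1
  1+1 = 0 carry 1
  1+0+1 = 0 carry 1
  1+1+1 = 1 carry 1
  1+1+1 = 1 carry 1
  0+1+1 = 0 carry 1
  final carry 1

0b101100110110010111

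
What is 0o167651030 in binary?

Each octal digit is 3 bits: 1=001 6=110 7=111 6=110 5=101 1=001 0=000 3=011 0=000.

0b1110111110101001000011000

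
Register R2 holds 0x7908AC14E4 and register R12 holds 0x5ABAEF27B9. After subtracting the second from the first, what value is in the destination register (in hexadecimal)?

0x1E4DBCED2B

Subtract column by column in base 16:
  4-9 → B (borrow)
  E-B-1 → 2
  4-7 → D (borrow)
  1-2-1 → E (borrow)
  C-F-1 → C (borrow)
  A-E-1 → B (borrow)
  8-A-1 → D (borrow)
  0-B-1 → 4 (borrow)
  9-A-1 → E (borrow)
  7-5-1 → 1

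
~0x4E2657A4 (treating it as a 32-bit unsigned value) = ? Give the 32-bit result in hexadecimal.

0xB1D9A85B

Each hex digit d becomes F−d:
  4→B, E→1, 2→D, 6→9, 5→A, 7→8, A→5, 4→B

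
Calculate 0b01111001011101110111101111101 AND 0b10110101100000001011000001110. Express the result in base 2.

AND bit by bit (1 only where both bits are 1):
  01111001011101110111101111101
& 10110101100000001011000001110
= 00110001000000000011000001100

0b00110001000000000011000001100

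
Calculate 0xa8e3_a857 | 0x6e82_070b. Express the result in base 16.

OR each hex digit independently (no carries):
  a|6=e, 8|e=e, e|8=e, 3|2=3, a|0=a, 8|7=f, 5|0=5, 7|b=f

0xeee3af5f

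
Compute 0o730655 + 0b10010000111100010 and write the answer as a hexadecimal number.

0o730655 = 0x3B1AD in hexadecimal.
0b10010000111100010 = 0x121E2 in hexadecimal.
Add column by column in base 16, right to left:
  D+2 = F
  A+E = 8 carry 1
  1+1+1 = 3
  B+2 = D
  3+1 = 4

0x4D38F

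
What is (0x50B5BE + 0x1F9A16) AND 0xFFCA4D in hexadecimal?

0x704A44

Add column by column in base 16, right to left:
  E+6 = 4 carry 1
  B+1+1 = D
  5+A = F
  B+9 = 4 carry 1
  0+F+1 = 0 carry 1
  5+1+1 = 7
Sum = 0x704FD4; now AND with 0xFFCA4D:
  7&F=7, 0&F=0, 4&C=4, F&A=A, D&4=4, 4&D=4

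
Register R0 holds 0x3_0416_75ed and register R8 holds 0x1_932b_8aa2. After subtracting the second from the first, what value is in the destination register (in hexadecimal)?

0x170eaeb4b

Subtract column by column in base 16:
  d-2 → b
  e-a → 4
  5-a → b (borrow)
  7-8-1 → e (borrow)
  6-b-1 → a (borrow)
  1-2-1 → e (borrow)
  4-3-1 → 0
  0-9 → 7 (borrow)
  3-1-1 → 1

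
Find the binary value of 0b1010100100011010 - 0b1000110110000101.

0b1101110010101

Subtract column by column in base 2:
  0-1 → 1 (borrow)
  1-0-1 → 0
  0-1 → 1 (borrow)
  1-0-1 → 0
  1-0 → 1
  0-0 → 0
  0-0 → 0
  0-1 → 1 (borrow)
  1-1-1 → 1 (borrow)
  0-0-1 → 1 (borrow)
  0-1-1 → 0 (borrow)
  1-1-1 → 1 (borrow)
  0-0-1 → 1 (borrow)
  1-0-1 → 0
  0-0 → 0
  1-1 → 0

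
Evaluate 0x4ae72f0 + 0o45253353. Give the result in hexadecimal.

0x543c9db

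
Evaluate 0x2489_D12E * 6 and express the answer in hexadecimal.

0xDB3AE714

Multiply each base-16 digit by 6, carrying:
  E×6 = 84 → write 4 carry 5
  2×6+5 = 17 → write 1 carry 1
  1×6+1 = 7 → write 7
  D×6 = 78 → write E carry 4
  9×6+4 = 58 → write A carry 3
  8×6+3 = 51 → write 3 carry 3
  4×6+3 = 27 → write B carry 1
  2×6+1 = 13 → write D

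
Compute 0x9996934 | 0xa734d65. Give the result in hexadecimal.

OR each hex digit independently (no carries):
  9|a=b, 9|7=f, 9|3=b, 6|4=6, 9|d=d, 3|6=7, 4|5=5

0xbfb6d75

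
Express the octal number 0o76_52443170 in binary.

0b111110101010100100011001111000

Each octal digit is 3 bits: 7=111 6=110 5=101 2=010 4=100 4=100 3=011 1=001 7=111 0=000.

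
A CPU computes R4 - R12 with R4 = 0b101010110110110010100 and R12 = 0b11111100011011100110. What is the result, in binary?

0b1011010011010101110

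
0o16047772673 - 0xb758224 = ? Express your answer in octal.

0o14512471627

0xb758224 = 0o1335301044 in octal.
Subtract column by column in base 8:
  3-4 → 7 (borrow)
  7-4-1 → 2
  6-0 → 6
  2-1 → 1
  7-0 → 7
  7-3 → 4
  7-5 → 2
  4-3 → 1
  0-3 → 5 (borrow)
  6-1-1 → 4
  1-0 → 1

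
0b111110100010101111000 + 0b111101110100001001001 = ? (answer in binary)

Add column by column in base 2, right to left:
  0+1 = 1
  0+0 = 0
  0+0 = 0
  1+1 = 0 carry 1
  1+0+1 = 0 carry 1
  1+0+1 = 0 carry 1
  1+1+1 = 1 carry 1
  0+0+1 = 1
  1+0 = 1
  0+0 = 0
  1+0 = 1
  0+1 = 1
  0+0 = 0
  0+1 = 1
  1+1 = 0 carry 1
  0+1+1 = 0 carry 1
  1+0+1 = 0 carry 1
  1+1+1 = 1 carry 1
  1+1+1 = 1 carry 1
  1+1+1 = 1 carry 1
  1+1+1 = 1 carry 1
  final carry 1

0b1111100010110111000001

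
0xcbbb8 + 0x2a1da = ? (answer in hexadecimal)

Add column by column in base 16, right to left:
  8+a = 2 carry 1
  b+d+1 = 9 carry 1
  b+1+1 = d
  b+a = 5 carry 1
  c+2+1 = f

0xf5d92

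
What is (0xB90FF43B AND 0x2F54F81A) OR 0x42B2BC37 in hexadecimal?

0xB90FF43B AND 0x2F54F81A = 0x2904F01A.
Then OR with 0x42B2BC37.

0x6BB6FC3F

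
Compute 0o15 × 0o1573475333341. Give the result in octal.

Multiply each base-8 digit by 13, carrying:
  1×13 = 13 → write 5 carry 1
  4×13+1 = 53 → write 5 carry 6
  3×13+6 = 45 → write 5 carry 5
  3×13+5 = 44 → write 4 carry 5
  3×13+5 = 44 → write 4 carry 5
  3×13+5 = 44 → write 4 carry 5
  5×13+5 = 70 → write 6 carry 8
  7×13+8 = 99 → write 3 carry 12
  4×13+12 = 64 → write 0 carry 8
  3×13+8 = 47 → write 7 carry 5
  7×13+5 = 96 → write 0 carry 12
  5×13+12 = 77 → write 5 carry 9
  1×13+9 = 22 → write 6 carry 2
  remaining carry: 2

0o26507036444555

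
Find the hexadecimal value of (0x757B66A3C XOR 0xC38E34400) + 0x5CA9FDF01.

0x1139F50D3D

First 0x757B66A3C XOR 0xC38E34400 = 0xB6F552E3C.
Add column by column in base 16, right to left:
  C+1 = D
  3+0 = 3
  E+F = D carry 1
  2+D+1 = 0 carry 1
  5+F+1 = 5 carry 1
  5+9+1 = F
  F+A = 9 carry 1
  6+C+1 = 3 carry 1
  B+5+1 = 1 carry 1
  final carry 1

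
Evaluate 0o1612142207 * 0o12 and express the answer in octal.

0o21545726506

Multiply each base-8 digit by 10, carrying:
  7×10 = 70 → write 6 carry 8
  0×10+8 = 8 → write 0 carry 1
  2×10+1 = 21 → write 5 carry 2
  2×10+2 = 22 → write 6 carry 2
  4×10+2 = 42 → write 2 carry 5
  1×10+5 = 15 → write 7 carry 1
  2×10+1 = 21 → write 5 carry 2
  1×10+2 = 12 → write 4 carry 1
  6×10+1 = 61 → write 5 carry 7
  1×10+7 = 17 → write 1 carry 2
  remaining carry: 2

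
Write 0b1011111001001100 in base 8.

Group the bits in threes: 001 011 111 001 001 100 → 137114.

0o137114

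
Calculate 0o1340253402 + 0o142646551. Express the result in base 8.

Add column by column in base 8, right to left:
  2+1 = 3
  0+5 = 5
  4+5 = 1 carry 1
  3+6+1 = 2 carry 1
  5+4+1 = 2 carry 1
  2+6+1 = 1 carry 1
  0+2+1 = 3
  4+4 = 0 carry 1
  3+1+1 = 5
  1+0 = 1

0o1503122153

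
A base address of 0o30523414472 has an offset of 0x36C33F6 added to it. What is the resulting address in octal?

0x36C33F6 = 0o333031766 in octal.
Add column by column in base 8, right to left:
  2+6 = 0 carry 1
  7+6+1 = 6 carry 1
  4+7+1 = 4 carry 1
  4+1+1 = 6
  1+3 = 4
  4+0 = 4
  3+3 = 6
  2+3 = 5
  5+3 = 0 carry 1
  0+0+1 = 1
  3+0 = 3

0o31056446460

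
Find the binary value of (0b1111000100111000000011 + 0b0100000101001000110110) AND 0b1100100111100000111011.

Add column by column in base 2, right to left:
  1+0 = 1
  1+1 = 0 carry 1
  0+1+1 = 0 carry 1
  0+0+1 = 1
  0+1 = 1
  0+1 = 1
  0+0 = 0
  0+0 = 0
  0+0 = 0
  1+1 = 0 carry 1
  1+0+1 = 0 carry 1
  1+0+1 = 0 carry 1
  0+1+1 = 0 carry 1
  0+0+1 = 1
  1+1 = 0 carry 1
  0+0+1 = 1
  0+0 = 0
  0+0 = 0
  1+0 = 1
  1+0 = 1
  1+1 = 0 carry 1
  1+0+1 = 0 carry 1
  final carry 1
Sum = 0b10011001010000000111001; now AND with 0b1100100111100000111011:
  10011001010000000111001
& 01100100111100000111011
= 00000000010000000111001

0b10000000111001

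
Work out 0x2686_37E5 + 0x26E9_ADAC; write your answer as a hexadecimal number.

0x4D6FE591

Add column by column in base 16, right to left:
  5+C = 1 carry 1
  E+A+1 = 9 carry 1
  7+D+1 = 5 carry 1
  3+A+1 = E
  6+9 = F
  8+E = 6 carry 1
  6+6+1 = D
  2+2 = 4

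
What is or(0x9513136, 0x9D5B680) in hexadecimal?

OR each hex digit independently (no carries):
  9|9=9, 5|D=D, 1|5=5, 3|B=B, 1|6=7, 3|8=B, 6|0=6

0x9D5B7B6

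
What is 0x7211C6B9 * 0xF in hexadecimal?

Multiply each base-16 digit by 15, carrying:
  9×15 = 135 → write 7 carry 8
  B×15+8 = 173 → write D carry 10
  6×15+10 = 100 → write 4 carry 6
  C×15+6 = 186 → write A carry 11
  1×15+11 = 26 → write A carry 1
  1×15+1 = 16 → write 0 carry 1
  2×15+1 = 31 → write F carry 1
  7×15+1 = 106 → write A carry 6
  remaining carry: 6

0x6AF0AA4D7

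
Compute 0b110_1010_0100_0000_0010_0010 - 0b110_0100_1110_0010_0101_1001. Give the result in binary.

Subtract column by column in base 2:
  0-1 → 1 (borrow)
  1-0-1 → 0
  0-0 → 0
  0-1 → 1 (borrow)
  0-1-1 → 0 (borrow)
  1-0-1 → 0
  0-1 → 1 (borrow)
  0-0-1 → 1 (borrow)
  0-0-1 → 1 (borrow)
  0-1-1 → 0 (borrow)
  0-0-1 → 1 (borrow)
  0-0-1 → 1 (borrow)
  0-0-1 → 1 (borrow)
  0-1-1 → 0 (borrow)
  1-1-1 → 1 (borrow)
  0-1-1 → 0 (borrow)
  0-0-1 → 1 (borrow)
  1-0-1 → 0
  0-1 → 1 (borrow)
  1-0-1 → 0
  0-0 → 0
  1-1 → 0
  1-1 → 0

0b1010101110111001001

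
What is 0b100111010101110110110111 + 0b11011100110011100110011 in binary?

0b1000010111100010011101010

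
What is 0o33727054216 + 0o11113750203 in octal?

0o45043024421

Add column by column in base 8, right to left:
  6+3 = 1 carry 1
  1+0+1 = 2
  2+2 = 4
  4+0 = 4
  5+5 = 2 carry 1
  0+7+1 = 0 carry 1
  7+3+1 = 3 carry 1
  2+1+1 = 4
  7+1 = 0 carry 1
  3+1+1 = 5
  3+1 = 4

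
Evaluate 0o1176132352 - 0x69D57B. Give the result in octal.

0o1143557557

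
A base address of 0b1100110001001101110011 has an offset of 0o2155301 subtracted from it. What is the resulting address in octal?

0o12434262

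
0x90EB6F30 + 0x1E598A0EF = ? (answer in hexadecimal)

0x27684101F

Add column by column in base 16, right to left:
  0+F = F
  3+E = 1 carry 1
  F+0+1 = 0 carry 1
  6+A+1 = 1 carry 1
  B+8+1 = 4 carry 1
  E+9+1 = 8 carry 1
  0+5+1 = 6
  9+E = 7 carry 1
  0+1+1 = 2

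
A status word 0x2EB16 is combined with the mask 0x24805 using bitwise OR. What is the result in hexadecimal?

0x2EB17

OR each hex digit independently (no carries):
  2|2=2, E|4=E, B|8=B, 1|0=1, 6|5=7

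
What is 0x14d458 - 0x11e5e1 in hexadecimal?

0x2ee77

Subtract column by column in base 16:
  8-1 → 7
  5-e → 7 (borrow)
  4-5-1 → e (borrow)
  d-e-1 → e (borrow)
  4-1-1 → 2
  1-1 → 0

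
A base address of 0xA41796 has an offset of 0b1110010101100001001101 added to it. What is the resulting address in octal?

0o67267743

0xA41796 = 0o51013626 in octal.
0b1110010101100001001101 = 0o16254115 in octal.
Add column by column in base 8, right to left:
  6+5 = 3 carry 1
  2+1+1 = 4
  6+1 = 7
  3+4 = 7
  1+5 = 6
  0+2 = 2
  1+6 = 7
  5+1 = 6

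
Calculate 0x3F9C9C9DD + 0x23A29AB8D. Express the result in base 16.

Add column by column in base 16, right to left:
  D+D = A carry 1
  D+8+1 = 6 carry 1
  9+B+1 = 5 carry 1
  C+A+1 = 7 carry 1
  9+9+1 = 3 carry 1
  C+2+1 = F
  9+A = 3 carry 1
  F+3+1 = 3 carry 1
  3+2+1 = 6

0x633F3756A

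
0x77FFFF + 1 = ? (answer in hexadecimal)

0x780000

The trailing 4 digits are F (max in base 16), so adding 1 cascades: they roll to 0 and the next digit up increments.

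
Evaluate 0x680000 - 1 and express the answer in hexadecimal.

The trailing 4 digits are 0, so subtracting 1 borrows through: they become F and the next digit up decrements.

0x67ffff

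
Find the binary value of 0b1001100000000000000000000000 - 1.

0b1001011111111111111111111111

The trailing 23 digits are 0, so subtracting 1 borrows through: they become 1 and the next digit up decrements.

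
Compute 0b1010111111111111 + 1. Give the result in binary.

0b1011000000000000

The trailing 12 digits are 1 (max in base 2), so adding 1 cascades: they roll to 0 and the next digit up increments.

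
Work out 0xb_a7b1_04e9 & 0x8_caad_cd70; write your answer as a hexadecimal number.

0x882a10460

AND each hex digit independently (no carries):
  b&8=8, a&c=8, 7&a=2, b&a=a, 1&d=1, 0&c=0, 4&d=4, e&7=6, 9&0=0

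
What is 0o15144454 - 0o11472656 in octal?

Subtract column by column in base 8:
  4-6 → 6 (borrow)
  5-5-1 → 7 (borrow)
  4-6-1 → 5 (borrow)
  4-2-1 → 1
  4-7 → 5 (borrow)
  1-4-1 → 4 (borrow)
  5-1-1 → 3
  1-1 → 0

0o3451576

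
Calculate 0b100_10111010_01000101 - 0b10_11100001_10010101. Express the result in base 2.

Subtract column by column in base 2:
  1-1 → 0
  0-0 → 0
  1-1 → 0
  0-0 → 0
  0-1 → 1 (borrow)
  0-0-1 → 1 (borrow)
  1-0-1 → 0
  0-1 → 1 (borrow)
  0-1-1 → 0 (borrow)
  1-0-1 → 0
  0-0 → 0
  1-0 → 1
  1-0 → 1
  1-1 → 0
  0-1 → 1 (borrow)
  1-1-1 → 1 (borrow)
  0-0-1 → 1 (borrow)
  0-1-1 → 0 (borrow)
  1-0-1 → 0

0b11101100010110000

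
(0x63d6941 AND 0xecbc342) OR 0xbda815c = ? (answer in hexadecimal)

0x63d6941 AND 0xecbc342 = 0x6094140.
Then OR with 0xbda815c.

0xfdbc15c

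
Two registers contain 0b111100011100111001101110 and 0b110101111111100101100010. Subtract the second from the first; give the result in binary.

0b110011101010100001100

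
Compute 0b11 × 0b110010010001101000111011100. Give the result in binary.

Multiply each base-2 digit by 3, carrying:
  0×3 = 0 → write 0
  0×3 = 0 → write 0
  1×3 = 3 → write 1 carry 1
  1×3+1 = 4 → write 0 carry 2
  1×3+2 = 5 → write 1 carry 2
  0×3+2 = 2 → write 0 carry 1
  1×3+1 = 4 → write 0 carry 2
  1×3+2 = 5 → write 1 carry 2
  1×3+2 = 5 → write 1 carry 2
  0×3+2 = 2 → write 0 carry 1
  0×3+1 = 1 → write 1
  0×3 = 0 → write 0
  1×3 = 3 → write 1 carry 1
  0×3+1 = 1 → write 1
  1×3 = 3 → write 1 carry 1
  1×3+1 = 4 → write 0 carry 2
  0×3+2 = 2 → write 0 carry 1
  0×3+1 = 1 → write 1
  0×3 = 0 → write 0
  1×3 = 3 → write 1 carry 1
  0×3+1 = 1 → write 1
  0×3 = 0 → write 0
  1×3 = 3 → write 1 carry 1
  0×3+1 = 1 → write 1
  0×3 = 0 → write 0
  1×3 = 3 → write 1 carry 1
  1×3+1 = 4 → write 0 carry 2
  remaining carry: 10

0b10010110110100111010110010100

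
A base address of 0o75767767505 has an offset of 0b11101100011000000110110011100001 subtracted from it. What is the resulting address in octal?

0o40337701144

0b11101100011000000110110011100001 = 0o35430066341 in octal.
Subtract column by column in base 8:
  5-1 → 4
  0-4 → 4 (borrow)
  5-3-1 → 1
  7-6 → 1
  6-6 → 0
  7-0 → 7
  7-0 → 7
  6-3 → 3
  7-4 → 3
  5-5 → 0
  7-3 → 4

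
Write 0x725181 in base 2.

0b11100100101000110000001

Expand each hex digit to 4 bits: 7=0111 2=0010 5=0101 1=0001 8=1000 1=0001.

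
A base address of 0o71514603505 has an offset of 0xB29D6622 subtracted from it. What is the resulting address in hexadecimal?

0x11A95A123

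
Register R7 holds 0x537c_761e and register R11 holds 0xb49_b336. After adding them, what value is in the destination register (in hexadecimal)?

0x5ec62954

Add column by column in base 16, right to left:
  e+6 = 4 carry 1
  1+3+1 = 5
  6+3 = 9
  7+b = 2 carry 1
  c+9+1 = 6 carry 1
  7+4+1 = c
  3+b = e
  5+0 = 5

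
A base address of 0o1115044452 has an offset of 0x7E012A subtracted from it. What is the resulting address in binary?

0b1000101101100100100000000000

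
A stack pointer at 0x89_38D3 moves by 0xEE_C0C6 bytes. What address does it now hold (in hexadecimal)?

Add column by column in base 16, right to left:
  3+6 = 9
  D+C = 9 carry 1
  8+0+1 = 9
  3+C = F
  9+E = 7 carry 1
  8+E+1 = 7 carry 1
  final carry 1

0x177F999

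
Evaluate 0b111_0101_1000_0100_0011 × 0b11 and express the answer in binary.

Multiply each base-2 digit by 3, carrying:
  1×3 = 3 → write 1 carry 1
  1×3+1 = 4 → write 0 carry 2
  0×3+2 = 2 → write 0 carry 1
  0×3+1 = 1 → write 1
  0×3 = 0 → write 0
  0×3 = 0 → write 0
  1×3 = 3 → write 1 carry 1
  0×3+1 = 1 → write 1
  0×3 = 0 → write 0
  0×3 = 0 → write 0
  0×3 = 0 → write 0
  1×3 = 3 → write 1 carry 1
  1×3+1 = 4 → write 0 carry 2
  0×3+2 = 2 → write 0 carry 1
  1×3+1 = 4 → write 0 carry 2
  0×3+2 = 2 → write 0 carry 1
  1×3+1 = 4 → write 0 carry 2
  1×3+2 = 5 → write 1 carry 2
  1×3+2 = 5 → write 1 carry 2
  remaining carry: 10

0b101100000100011001001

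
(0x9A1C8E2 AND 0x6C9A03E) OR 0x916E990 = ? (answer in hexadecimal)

0x997E9B2

0x9A1C8E2 AND 0x6C9A03E = 0x0818022.
Then OR with 0x916E990.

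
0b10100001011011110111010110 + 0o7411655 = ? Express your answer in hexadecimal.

0b10100001011011110111010110 = 0x285BDD6 in hexadecimal.
0o7411655 = 0x1E13AD in hexadecimal.
Add column by column in base 16, right to left:
  6+D = 3 carry 1
  D+A+1 = 8 carry 1
  D+3+1 = 1 carry 1
  B+1+1 = D
  5+E = 3 carry 1
  8+1+1 = A
  2+0 = 2

0x2A3D183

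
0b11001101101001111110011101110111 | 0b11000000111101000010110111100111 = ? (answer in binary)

OR bit by bit (1 where either bit is 1):
  11001101101001111110011101110111
| 11000000111101000010110111100111
= 11001101111101111110111111110111

0b11001101111101111110111111110111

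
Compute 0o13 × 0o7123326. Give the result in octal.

0o116625462

Multiply each base-8 digit by 11, carrying:
  6×11 = 66 → write 2 carry 8
  2×11+8 = 30 → write 6 carry 3
  3×11+3 = 36 → write 4 carry 4
  3×11+4 = 37 → write 5 carry 4
  2×11+4 = 26 → write 2 carry 3
  1×11+3 = 14 → write 6 carry 1
  7×11+1 = 78 → write 6 carry 9
  remaining carry: 11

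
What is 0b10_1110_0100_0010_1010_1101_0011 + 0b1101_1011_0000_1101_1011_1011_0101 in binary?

0b10000100101010000011010001000

Add column by column in base 2, right to left:
  1+1 = 0 carry 1
  1+0+1 = 0 carry 1
  0+1+1 = 0 carry 1
  0+0+1 = 1
  1+1 = 0 carry 1
  0+1+1 = 0 carry 1
  1+0+1 = 0 carry 1
  1+1+1 = 1 carry 1
  0+1+1 = 0 carry 1
  1+1+1 = 1 carry 1
  0+0+1 = 1
  1+1 = 0 carry 1
  0+1+1 = 0 carry 1
  1+0+1 = 0 carry 1
  0+1+1 = 0 carry 1
  0+1+1 = 0 carry 1
  0+0+1 = 1
  0+0 = 0
  1+0 = 1
  0+0 = 0
  0+1 = 1
  1+1 = 0 carry 1
  1+0+1 = 0 carry 1
  1+1+1 = 1 carry 1
  0+1+1 = 0 carry 1
  1+0+1 = 0 carry 1
  0+1+1 = 0 carry 1
  0+1+1 = 0 carry 1
  final carry 1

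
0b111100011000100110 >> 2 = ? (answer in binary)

0b1111000110001001

Right shift by 2: drop the 2 least-significant bits.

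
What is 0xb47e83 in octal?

Expand each hex digit to 4 bits: b=1011 4=0100 7=0111 e=1110 8=1000 3=0011.
Group the bits in threes: 101 101 000 111 111 010 000 011 → 55077203.

0o55077203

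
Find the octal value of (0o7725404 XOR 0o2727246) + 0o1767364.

0o6772226

First 0o7725404 XOR 0o2727246 = 0o5002642.
Add column by column in base 8, right to left:
  2+4 = 6
  4+6 = 2 carry 1
  6+3+1 = 2 carry 1
  2+7+1 = 2 carry 1
  0+6+1 = 7
  0+7 = 7
  5+1 = 6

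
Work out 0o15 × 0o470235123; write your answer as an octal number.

0o7733773067

Multiply each base-8 digit by 13, carrying:
  3×13 = 39 → write 7 carry 4
  2×13+4 = 30 → write 6 carry 3
  1×13+3 = 16 → write 0 carry 2
  5×13+2 = 67 → write 3 carry 8
  3×13+8 = 47 → write 7 carry 5
  2×13+5 = 31 → write 7 carry 3
  0×13+3 = 3 → write 3
  7×13 = 91 → write 3 carry 11
  4×13+11 = 63 → write 7 carry 7
  remaining carry: 7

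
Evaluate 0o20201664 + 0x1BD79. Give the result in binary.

0b10000101100000100101101

0o20201664 = 0b10000010000001110110100 in binary.
0x1BD79 = 0b11011110101111001 in binary.
Add column by column in base 2, right to left:
  0+1 = 1
  0+0 = 0
  1+0 = 1
  0+1 = 1
  1+1 = 0 carry 1
  1+1+1 = 1 carry 1
  0+1+1 = 0 carry 1
  1+0+1 = 0 carry 1
  1+1+1 = 1 carry 1
  1+0+1 = 0 carry 1
  0+1+1 = 0 carry 1
  0+1+1 = 0 carry 1
  0+1+1 = 0 carry 1
  0+1+1 = 0 carry 1
  0+0+1 = 1
  0+1 = 1
  1+1 = 0 carry 1
  0+0+1 = 1
  0+0 = 0
  0+0 = 0
  0+0 = 0
  0+0 = 0
  1+0 = 1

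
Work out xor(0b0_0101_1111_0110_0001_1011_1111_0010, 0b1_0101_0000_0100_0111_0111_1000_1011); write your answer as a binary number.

0b10000111100100110110001111001

XOR bit by bit (1 where the bits differ):
  00101111101100001101111110010
^ 10101000001000111011110001011
= 10000111100100110110001111001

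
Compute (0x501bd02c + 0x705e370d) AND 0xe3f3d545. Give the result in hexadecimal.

0xc0720501

Add column by column in base 16, right to left:
  c+d = 9 carry 1
  2+0+1 = 3
  0+7 = 7
  d+3 = 0 carry 1
  b+e+1 = a carry 1
  1+5+1 = 7
  0+0 = 0
  5+7 = c
Sum = 0xc07a0739; now AND with 0xe3f3d545:
  c&e=c, 0&3=0, 7&f=7, a&3=2, 0&d=0, 7&5=5, 3&4=0, 9&5=1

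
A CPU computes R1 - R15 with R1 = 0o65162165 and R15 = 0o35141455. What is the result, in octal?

0o30020510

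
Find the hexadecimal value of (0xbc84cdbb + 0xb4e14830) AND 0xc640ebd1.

Add column by column in base 16, right to left:
  b+0 = b
  b+3 = e
  d+8 = 5 carry 1
  c+4+1 = 1 carry 1
  4+1+1 = 6
  8+e = 6 carry 1
  c+4+1 = 1 carry 1
  b+b+1 = 7 carry 1
  final carry 1
Sum = 0x1716615eb; now AND with 0xc640ebd1:
  1&0=0, 7&c=4, 1&6=0, 6&4=4, 6&0=0, 1&e=0, 5&b=1, e&d=c, b&1=1

0x404001c1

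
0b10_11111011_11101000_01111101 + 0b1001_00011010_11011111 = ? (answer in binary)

0b11000001010000001101011100

Add column by column in base 2, right to left:
  1+1 = 0 carry 1
  0+1+1 = 0 carry 1
  1+1+1 = 1 carry 1
  1+1+1 = 1 carry 1
  1+1+1 = 1 carry 1
  1+0+1 = 0 carry 1
  1+1+1 = 1 carry 1
  0+1+1 = 0 carry 1
  0+0+1 = 1
  0+1 = 1
  0+0 = 0
  1+1 = 0 carry 1
  0+1+1 = 0 carry 1
  1+0+1 = 0 carry 1
  1+0+1 = 0 carry 1
  1+0+1 = 0 carry 1
  1+1+1 = 1 carry 1
  1+0+1 = 0 carry 1
  0+0+1 = 1
  1+1 = 0 carry 1
  1+0+1 = 0 carry 1
  1+0+1 = 0 carry 1
  1+0+1 = 0 carry 1
  1+0+1 = 0 carry 1
  0+0+1 = 1
  1+0 = 1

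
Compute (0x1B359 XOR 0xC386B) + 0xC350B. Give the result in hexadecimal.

First 0x1B359 XOR 0xC386B = 0xD8B32.
Add column by column in base 16, right to left:
  2+B = D
  3+0 = 3
  B+5 = 0 carry 1
  8+3+1 = C
  D+C = 9 carry 1
  final carry 1

0x19C03D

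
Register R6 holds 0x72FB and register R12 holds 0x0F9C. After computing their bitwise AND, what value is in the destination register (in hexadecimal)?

0x0298

AND each hex digit independently (no carries):
  7&0=0, 2&F=2, F&9=9, B&C=8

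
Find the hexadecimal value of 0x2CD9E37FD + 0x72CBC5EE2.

Add column by column in base 16, right to left:
  D+2 = F
  F+E = D carry 1
  7+E+1 = 6 carry 1
  3+5+1 = 9
  E+C = A carry 1
  9+B+1 = 5 carry 1
  D+C+1 = A carry 1
  C+2+1 = F
  2+7 = 9

0x9FA5A96DF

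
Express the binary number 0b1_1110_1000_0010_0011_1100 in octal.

Group the bits in threes: 111 101 000 001 000 111 100 → 7501074.

0o7501074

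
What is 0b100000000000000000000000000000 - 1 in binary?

0b11111111111111111111111111111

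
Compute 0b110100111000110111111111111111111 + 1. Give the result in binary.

0b110100111000111000000000000000000

The trailing 18 digits are 1 (max in base 2), so adding 1 cascades: they roll to 0 and the next digit up increments.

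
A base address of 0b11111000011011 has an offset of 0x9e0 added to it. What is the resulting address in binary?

0x9e0 = 0b100111100000 in binary.
Add column by column in base 2, right to left:
  1+0 = 1
  1+0 = 1
  0+0 = 0
  1+0 = 1
  1+0 = 1
  0+1 = 1
  0+1 = 1
  0+1 = 1
  0+1 = 1
  1+0 = 1
  1+0 = 1
  1+1 = 0 carry 1
  1+0+1 = 0 carry 1
  1+0+1 = 0 carry 1
  final carry 1

0b100011111111011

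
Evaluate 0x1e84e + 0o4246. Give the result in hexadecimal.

0x1f0f4

0o4246 = 0x8a6 in hexadecimal.
Add column by column in base 16, right to left:
  e+6 = 4 carry 1
  4+a+1 = f
  8+8 = 0 carry 1
  e+0+1 = f
  1+0 = 1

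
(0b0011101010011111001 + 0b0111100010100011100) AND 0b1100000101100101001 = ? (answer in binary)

Add column by column in base 2, right to left:
  1+0 = 1
  0+0 = 0
  0+1 = 1
  1+1 = 0 carry 1
  1+1+1 = 1 carry 1
  1+0+1 = 0 carry 1
  1+0+1 = 0 carry 1
  1+0+1 = 0 carry 1
  0+1+1 = 0 carry 1
  0+0+1 = 1
  1+1 = 0 carry 1
  0+0+1 = 1
  1+0 = 1
  0+0 = 0
  1+1 = 0 carry 1
  1+1+1 = 1 carry 1
  1+1+1 = 1 carry 1
  0+1+1 = 0 carry 1
  final carry 1
Sum = 0b1011001101000010101; now AND with 0b1100000101100101001:
  1011001101000010101
& 1100000101100101001
= 1000000101000000001

0b1000000101000000001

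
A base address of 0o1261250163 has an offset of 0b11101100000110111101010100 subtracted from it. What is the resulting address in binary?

0b111000101001110000100011111

0o1261250163 = 0b1010110001010101000001110011 in binary.
Subtract column by column in base 2:
  1-0 → 1
  1-0 → 1
  0-1 → 1 (borrow)
  0-0-1 → 1 (borrow)
  1-1-1 → 1 (borrow)
  1-0-1 → 0
  1-1 → 0
  0-0 → 0
  0-1 → 1 (borrow)
  0-1-1 → 0 (borrow)
  0-1-1 → 0 (borrow)
  0-1-1 → 0 (borrow)
  1-0-1 → 0
  0-1 → 1 (borrow)
  1-1-1 → 1 (borrow)
  0-0-1 → 1 (borrow)
  1-0-1 → 0
  0-0 → 0
  1-0 → 1
  0-0 → 0
  0-1 → 1 (borrow)
  0-1-1 → 0 (borrow)
  1-0-1 → 0
  1-1 → 0
  0-1 → 1 (borrow)
  1-1-1 → 1 (borrow)
  0-0-1 → 1 (borrow)
  1-0-1 → 0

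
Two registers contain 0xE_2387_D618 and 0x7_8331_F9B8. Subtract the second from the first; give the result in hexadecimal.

0x6A055DC60

Subtract column by column in base 16:
  8-8 → 0
  1-B → 6 (borrow)
  6-9-1 → C (borrow)
  D-F-1 → D (borrow)
  7-1-1 → 5
  8-3 → 5
  3-3 → 0
  2-8 → A (borrow)
  E-7-1 → 6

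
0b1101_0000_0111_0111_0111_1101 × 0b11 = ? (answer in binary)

Multiply each base-2 digit by 3, carrying:
  1×3 = 3 → write 1 carry 1
  0×3+1 = 1 → write 1
  1×3 = 3 → write 1 carry 1
  1×3+1 = 4 → write 0 carry 2
  1×3+2 = 5 → write 1 carry 2
  1×3+2 = 5 → write 1 carry 2
  1×3+2 = 5 → write 1 carry 2
  0×3+2 = 2 → write 0 carry 1
  1×3+1 = 4 → write 0 carry 2
  1×3+2 = 5 → write 1 carry 2
  1×3+2 = 5 → write 1 carry 2
  0×3+2 = 2 → write 0 carry 1
  1×3+1 = 4 → write 0 carry 2
  1×3+2 = 5 → write 1 carry 2
  1×3+2 = 5 → write 1 carry 2
  0×3+2 = 2 → write 0 carry 1
  0×3+1 = 1 → write 1
  0×3 = 0 → write 0
  0×3 = 0 → write 0
  0×3 = 0 → write 0
  1×3 = 3 → write 1 carry 1
  0×3+1 = 1 → write 1
  1×3 = 3 → write 1 carry 1
  1×3+1 = 4 → write 0 carry 2
  remaining carry: 10

0b10011100010110011001110111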